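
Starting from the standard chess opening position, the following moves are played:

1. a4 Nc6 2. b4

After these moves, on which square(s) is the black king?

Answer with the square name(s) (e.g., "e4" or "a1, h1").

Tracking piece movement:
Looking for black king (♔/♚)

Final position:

  a b c d e f g h
  ─────────────────
8│♜ · ♝ ♛ ♚ ♝ ♞ ♜│8
7│♟ ♟ ♟ ♟ ♟ ♟ ♟ ♟│7
6│· · ♞ · · · · ·│6
5│· · · · · · · ·│5
4│♙ ♙ · · · · · ·│4
3│· · · · · · · ·│3
2│· · ♙ ♙ ♙ ♙ ♙ ♙│2
1│♖ ♘ ♗ ♕ ♔ ♗ ♘ ♖│1
  ─────────────────
  a b c d e f g h


e8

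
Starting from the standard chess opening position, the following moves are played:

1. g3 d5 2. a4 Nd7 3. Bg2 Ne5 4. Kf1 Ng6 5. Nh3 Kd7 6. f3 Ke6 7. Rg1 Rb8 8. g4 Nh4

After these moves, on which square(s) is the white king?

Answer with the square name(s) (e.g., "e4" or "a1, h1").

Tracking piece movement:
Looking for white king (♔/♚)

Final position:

  a b c d e f g h
  ─────────────────
8│· ♜ ♝ ♛ · ♝ ♞ ♜│8
7│♟ ♟ ♟ · ♟ ♟ ♟ ♟│7
6│· · · · ♚ · · ·│6
5│· · · ♟ · · · ·│5
4│♙ · · · · · ♙ ♞│4
3│· · · · · ♙ · ♘│3
2│· ♙ ♙ ♙ ♙ · ♗ ♙│2
1│♖ ♘ ♗ ♕ · ♔ ♖ ·│1
  ─────────────────
  a b c d e f g h


f1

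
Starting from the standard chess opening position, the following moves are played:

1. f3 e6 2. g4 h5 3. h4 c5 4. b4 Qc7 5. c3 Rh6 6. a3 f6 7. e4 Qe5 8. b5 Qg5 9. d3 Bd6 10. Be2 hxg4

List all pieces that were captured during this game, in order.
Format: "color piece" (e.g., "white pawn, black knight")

Tracking captures:
  hxg4: captured white pawn

white pawn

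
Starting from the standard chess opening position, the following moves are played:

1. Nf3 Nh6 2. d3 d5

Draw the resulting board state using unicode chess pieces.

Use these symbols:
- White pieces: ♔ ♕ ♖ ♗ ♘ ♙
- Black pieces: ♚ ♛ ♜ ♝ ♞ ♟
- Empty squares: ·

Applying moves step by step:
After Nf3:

♜ ♞ ♝ ♛ ♚ ♝ ♞ ♜
♟ ♟ ♟ ♟ ♟ ♟ ♟ ♟
· · · · · · · ·
· · · · · · · ·
· · · · · · · ·
· · · · · ♘ · ·
♙ ♙ ♙ ♙ ♙ ♙ ♙ ♙
♖ ♘ ♗ ♕ ♔ ♗ · ♖


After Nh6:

♜ ♞ ♝ ♛ ♚ ♝ · ♜
♟ ♟ ♟ ♟ ♟ ♟ ♟ ♟
· · · · · · · ♞
· · · · · · · ·
· · · · · · · ·
· · · · · ♘ · ·
♙ ♙ ♙ ♙ ♙ ♙ ♙ ♙
♖ ♘ ♗ ♕ ♔ ♗ · ♖


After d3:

♜ ♞ ♝ ♛ ♚ ♝ · ♜
♟ ♟ ♟ ♟ ♟ ♟ ♟ ♟
· · · · · · · ♞
· · · · · · · ·
· · · · · · · ·
· · · ♙ · ♘ · ·
♙ ♙ ♙ · ♙ ♙ ♙ ♙
♖ ♘ ♗ ♕ ♔ ♗ · ♖


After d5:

♜ ♞ ♝ ♛ ♚ ♝ · ♜
♟ ♟ ♟ · ♟ ♟ ♟ ♟
· · · · · · · ♞
· · · ♟ · · · ·
· · · · · · · ·
· · · ♙ · ♘ · ·
♙ ♙ ♙ · ♙ ♙ ♙ ♙
♖ ♘ ♗ ♕ ♔ ♗ · ♖



  a b c d e f g h
  ─────────────────
8│♜ ♞ ♝ ♛ ♚ ♝ · ♜│8
7│♟ ♟ ♟ · ♟ ♟ ♟ ♟│7
6│· · · · · · · ♞│6
5│· · · ♟ · · · ·│5
4│· · · · · · · ·│4
3│· · · ♙ · ♘ · ·│3
2│♙ ♙ ♙ · ♙ ♙ ♙ ♙│2
1│♖ ♘ ♗ ♕ ♔ ♗ · ♖│1
  ─────────────────
  a b c d e f g h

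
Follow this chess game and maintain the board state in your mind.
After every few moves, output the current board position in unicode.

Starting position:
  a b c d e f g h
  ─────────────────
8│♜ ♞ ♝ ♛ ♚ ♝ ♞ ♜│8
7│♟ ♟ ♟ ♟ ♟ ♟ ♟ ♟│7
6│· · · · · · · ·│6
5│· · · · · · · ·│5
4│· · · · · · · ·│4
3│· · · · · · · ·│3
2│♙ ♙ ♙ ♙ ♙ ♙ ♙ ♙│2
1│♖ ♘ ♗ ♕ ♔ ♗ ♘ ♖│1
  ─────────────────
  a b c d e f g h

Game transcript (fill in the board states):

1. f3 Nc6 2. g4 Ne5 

  a b c d e f g h
  ─────────────────
8│♜ · ♝ ♛ ♚ ♝ ♞ ♜│8
7│♟ ♟ ♟ ♟ ♟ ♟ ♟ ♟│7
6│· · · · · · · ·│6
5│· · · · ♞ · · ·│5
4│· · · · · · ♙ ·│4
3│· · · · · ♙ · ·│3
2│♙ ♙ ♙ ♙ ♙ · · ♙│2
1│♖ ♘ ♗ ♕ ♔ ♗ ♘ ♖│1
  ─────────────────
  a b c d e f g h

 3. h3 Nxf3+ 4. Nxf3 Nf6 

  a b c d e f g h
  ─────────────────
8│♜ · ♝ ♛ ♚ ♝ · ♜│8
7│♟ ♟ ♟ ♟ ♟ ♟ ♟ ♟│7
6│· · · · · ♞ · ·│6
5│· · · · · · · ·│5
4│· · · · · · ♙ ·│4
3│· · · · · ♘ · ♙│3
2│♙ ♙ ♙ ♙ ♙ · · ·│2
1│♖ ♘ ♗ ♕ ♔ ♗ · ♖│1
  ─────────────────
  a b c d e f g h

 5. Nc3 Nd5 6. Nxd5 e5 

  a b c d e f g h
  ─────────────────
8│♜ · ♝ ♛ ♚ ♝ · ♜│8
7│♟ ♟ ♟ ♟ · ♟ ♟ ♟│7
6│· · · · · · · ·│6
5│· · · ♘ ♟ · · ·│5
4│· · · · · · ♙ ·│4
3│· · · · · ♘ · ♙│3
2│♙ ♙ ♙ ♙ ♙ · · ·│2
1│♖ · ♗ ♕ ♔ ♗ · ♖│1
  ─────────────────
  a b c d e f g h

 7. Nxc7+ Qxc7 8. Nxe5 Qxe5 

  a b c d e f g h
  ─────────────────
8│♜ · ♝ · ♚ ♝ · ♜│8
7│♟ ♟ · ♟ · ♟ ♟ ♟│7
6│· · · · · · · ·│6
5│· · · · ♛ · · ·│5
4│· · · · · · ♙ ·│4
3│· · · · · · · ♙│3
2│♙ ♙ ♙ ♙ ♙ · · ·│2
1│♖ · ♗ ♕ ♔ ♗ · ♖│1
  ─────────────────
  a b c d e f g h

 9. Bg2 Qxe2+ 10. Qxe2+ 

  a b c d e f g h
  ─────────────────
8│♜ · ♝ · ♚ ♝ · ♜│8
7│♟ ♟ · ♟ · ♟ ♟ ♟│7
6│· · · · · · · ·│6
5│· · · · · · · ·│5
4│· · · · · · ♙ ·│4
3│· · · · · · · ♙│3
2│♙ ♙ ♙ ♙ ♕ · ♗ ·│2
1│♖ · ♗ · ♔ · · ♖│1
  ─────────────────
  a b c d e f g h


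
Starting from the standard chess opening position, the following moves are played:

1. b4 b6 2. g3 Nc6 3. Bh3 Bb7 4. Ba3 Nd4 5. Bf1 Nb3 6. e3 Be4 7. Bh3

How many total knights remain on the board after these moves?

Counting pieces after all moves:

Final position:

  a b c d e f g h
  ─────────────────
8│♜ · · ♛ ♚ ♝ ♞ ♜│8
7│♟ · ♟ ♟ ♟ ♟ ♟ ♟│7
6│· ♟ · · · · · ·│6
5│· · · · · · · ·│5
4│· ♙ · · ♝ · · ·│4
3│♗ ♞ · · ♙ · ♙ ♗│3
2│♙ · ♙ ♙ · ♙ · ♙│2
1│♖ ♘ · ♕ ♔ · ♘ ♖│1
  ─────────────────
  a b c d e f g h


4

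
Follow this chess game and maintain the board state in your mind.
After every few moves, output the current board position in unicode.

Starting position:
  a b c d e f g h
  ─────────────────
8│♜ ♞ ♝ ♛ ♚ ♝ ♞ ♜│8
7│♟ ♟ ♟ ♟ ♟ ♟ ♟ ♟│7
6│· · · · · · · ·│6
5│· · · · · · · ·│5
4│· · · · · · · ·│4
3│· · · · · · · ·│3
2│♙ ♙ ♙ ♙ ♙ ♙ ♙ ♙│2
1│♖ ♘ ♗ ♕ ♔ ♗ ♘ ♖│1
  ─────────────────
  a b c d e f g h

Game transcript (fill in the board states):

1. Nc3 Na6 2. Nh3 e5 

  a b c d e f g h
  ─────────────────
8│♜ · ♝ ♛ ♚ ♝ ♞ ♜│8
7│♟ ♟ ♟ ♟ · ♟ ♟ ♟│7
6│♞ · · · · · · ·│6
5│· · · · ♟ · · ·│5
4│· · · · · · · ·│4
3│· · ♘ · · · · ♘│3
2│♙ ♙ ♙ ♙ ♙ ♙ ♙ ♙│2
1│♖ · ♗ ♕ ♔ ♗ · ♖│1
  ─────────────────
  a b c d e f g h

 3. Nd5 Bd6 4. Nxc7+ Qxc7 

  a b c d e f g h
  ─────────────────
8│♜ · ♝ · ♚ · ♞ ♜│8
7│♟ ♟ ♛ ♟ · ♟ ♟ ♟│7
6│♞ · · ♝ · · · ·│6
5│· · · · ♟ · · ·│5
4│· · · · · · · ·│4
3│· · · · · · · ♘│3
2│♙ ♙ ♙ ♙ ♙ ♙ ♙ ♙│2
1│♖ · ♗ ♕ ♔ ♗ · ♖│1
  ─────────────────
  a b c d e f g h

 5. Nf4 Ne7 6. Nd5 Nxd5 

  a b c d e f g h
  ─────────────────
8│♜ · ♝ · ♚ · · ♜│8
7│♟ ♟ ♛ ♟ · ♟ ♟ ♟│7
6│♞ · · ♝ · · · ·│6
5│· · · ♞ ♟ · · ·│5
4│· · · · · · · ·│4
3│· · · · · · · ·│3
2│♙ ♙ ♙ ♙ ♙ ♙ ♙ ♙│2
1│♖ · ♗ ♕ ♔ ♗ · ♖│1
  ─────────────────
  a b c d e f g h

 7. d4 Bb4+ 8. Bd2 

  a b c d e f g h
  ─────────────────
8│♜ · ♝ · ♚ · · ♜│8
7│♟ ♟ ♛ ♟ · ♟ ♟ ♟│7
6│♞ · · · · · · ·│6
5│· · · ♞ ♟ · · ·│5
4│· ♝ · ♙ · · · ·│4
3│· · · · · · · ·│3
2│♙ ♙ ♙ ♗ ♙ ♙ ♙ ♙│2
1│♖ · · ♕ ♔ ♗ · ♖│1
  ─────────────────
  a b c d e f g h


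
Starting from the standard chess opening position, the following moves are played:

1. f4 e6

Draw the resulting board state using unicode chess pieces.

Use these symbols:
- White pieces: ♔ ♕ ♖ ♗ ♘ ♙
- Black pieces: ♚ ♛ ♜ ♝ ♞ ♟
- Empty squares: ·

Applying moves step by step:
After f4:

♜ ♞ ♝ ♛ ♚ ♝ ♞ ♜
♟ ♟ ♟ ♟ ♟ ♟ ♟ ♟
· · · · · · · ·
· · · · · · · ·
· · · · · ♙ · ·
· · · · · · · ·
♙ ♙ ♙ ♙ ♙ · ♙ ♙
♖ ♘ ♗ ♕ ♔ ♗ ♘ ♖


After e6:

♜ ♞ ♝ ♛ ♚ ♝ ♞ ♜
♟ ♟ ♟ ♟ · ♟ ♟ ♟
· · · · ♟ · · ·
· · · · · · · ·
· · · · · ♙ · ·
· · · · · · · ·
♙ ♙ ♙ ♙ ♙ · ♙ ♙
♖ ♘ ♗ ♕ ♔ ♗ ♘ ♖



  a b c d e f g h
  ─────────────────
8│♜ ♞ ♝ ♛ ♚ ♝ ♞ ♜│8
7│♟ ♟ ♟ ♟ · ♟ ♟ ♟│7
6│· · · · ♟ · · ·│6
5│· · · · · · · ·│5
4│· · · · · ♙ · ·│4
3│· · · · · · · ·│3
2│♙ ♙ ♙ ♙ ♙ · ♙ ♙│2
1│♖ ♘ ♗ ♕ ♔ ♗ ♘ ♖│1
  ─────────────────
  a b c d e f g h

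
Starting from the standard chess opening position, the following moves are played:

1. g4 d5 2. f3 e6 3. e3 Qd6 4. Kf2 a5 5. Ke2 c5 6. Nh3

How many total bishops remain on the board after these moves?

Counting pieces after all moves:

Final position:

  a b c d e f g h
  ─────────────────
8│♜ ♞ ♝ · ♚ ♝ ♞ ♜│8
7│· ♟ · · · ♟ ♟ ♟│7
6│· · · ♛ ♟ · · ·│6
5│♟ · ♟ ♟ · · · ·│5
4│· · · · · · ♙ ·│4
3│· · · · ♙ ♙ · ♘│3
2│♙ ♙ ♙ ♙ ♔ · · ♙│2
1│♖ ♘ ♗ ♕ · ♗ · ♖│1
  ─────────────────
  a b c d e f g h


4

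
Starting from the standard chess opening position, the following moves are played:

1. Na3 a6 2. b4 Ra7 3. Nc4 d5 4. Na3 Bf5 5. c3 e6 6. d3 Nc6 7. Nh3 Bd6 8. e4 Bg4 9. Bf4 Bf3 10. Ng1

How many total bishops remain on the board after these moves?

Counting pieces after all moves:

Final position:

  a b c d e f g h
  ─────────────────
8│· · · ♛ ♚ · ♞ ♜│8
7│♜ ♟ ♟ · · ♟ ♟ ♟│7
6│♟ · ♞ ♝ ♟ · · ·│6
5│· · · ♟ · · · ·│5
4│· ♙ · · ♙ ♗ · ·│4
3│♘ · ♙ ♙ · ♝ · ·│3
2│♙ · · · · ♙ ♙ ♙│2
1│♖ · · ♕ ♔ ♗ ♘ ♖│1
  ─────────────────
  a b c d e f g h


4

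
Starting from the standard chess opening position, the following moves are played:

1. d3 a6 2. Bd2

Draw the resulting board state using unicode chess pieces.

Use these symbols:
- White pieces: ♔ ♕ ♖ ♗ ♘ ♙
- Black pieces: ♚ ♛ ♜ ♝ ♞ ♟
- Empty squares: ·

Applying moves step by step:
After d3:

♜ ♞ ♝ ♛ ♚ ♝ ♞ ♜
♟ ♟ ♟ ♟ ♟ ♟ ♟ ♟
· · · · · · · ·
· · · · · · · ·
· · · · · · · ·
· · · ♙ · · · ·
♙ ♙ ♙ · ♙ ♙ ♙ ♙
♖ ♘ ♗ ♕ ♔ ♗ ♘ ♖


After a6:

♜ ♞ ♝ ♛ ♚ ♝ ♞ ♜
· ♟ ♟ ♟ ♟ ♟ ♟ ♟
♟ · · · · · · ·
· · · · · · · ·
· · · · · · · ·
· · · ♙ · · · ·
♙ ♙ ♙ · ♙ ♙ ♙ ♙
♖ ♘ ♗ ♕ ♔ ♗ ♘ ♖


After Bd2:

♜ ♞ ♝ ♛ ♚ ♝ ♞ ♜
· ♟ ♟ ♟ ♟ ♟ ♟ ♟
♟ · · · · · · ·
· · · · · · · ·
· · · · · · · ·
· · · ♙ · · · ·
♙ ♙ ♙ ♗ ♙ ♙ ♙ ♙
♖ ♘ · ♕ ♔ ♗ ♘ ♖



  a b c d e f g h
  ─────────────────
8│♜ ♞ ♝ ♛ ♚ ♝ ♞ ♜│8
7│· ♟ ♟ ♟ ♟ ♟ ♟ ♟│7
6│♟ · · · · · · ·│6
5│· · · · · · · ·│5
4│· · · · · · · ·│4
3│· · · ♙ · · · ·│3
2│♙ ♙ ♙ ♗ ♙ ♙ ♙ ♙│2
1│♖ ♘ · ♕ ♔ ♗ ♘ ♖│1
  ─────────────────
  a b c d e f g h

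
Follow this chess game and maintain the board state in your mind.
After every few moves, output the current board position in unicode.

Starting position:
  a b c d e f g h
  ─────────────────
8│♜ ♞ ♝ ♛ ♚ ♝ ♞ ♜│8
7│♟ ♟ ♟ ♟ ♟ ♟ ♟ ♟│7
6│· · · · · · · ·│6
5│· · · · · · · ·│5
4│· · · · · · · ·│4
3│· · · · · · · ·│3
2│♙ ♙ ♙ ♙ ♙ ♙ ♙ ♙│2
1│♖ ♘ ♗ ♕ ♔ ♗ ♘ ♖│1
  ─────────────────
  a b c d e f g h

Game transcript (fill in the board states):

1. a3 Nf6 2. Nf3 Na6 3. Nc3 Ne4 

  a b c d e f g h
  ─────────────────
8│♜ · ♝ ♛ ♚ ♝ · ♜│8
7│♟ ♟ ♟ ♟ ♟ ♟ ♟ ♟│7
6│♞ · · · · · · ·│6
5│· · · · · · · ·│5
4│· · · · ♞ · · ·│4
3│♙ · ♘ · · ♘ · ·│3
2│· ♙ ♙ ♙ ♙ ♙ ♙ ♙│2
1│♖ · ♗ ♕ ♔ ♗ · ♖│1
  ─────────────────
  a b c d e f g h

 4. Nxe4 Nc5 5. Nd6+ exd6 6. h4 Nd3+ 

  a b c d e f g h
  ─────────────────
8│♜ · ♝ ♛ ♚ ♝ · ♜│8
7│♟ ♟ ♟ ♟ · ♟ ♟ ♟│7
6│· · · ♟ · · · ·│6
5│· · · · · · · ·│5
4│· · · · · · · ♙│4
3│♙ · · ♞ · ♘ · ·│3
2│· ♙ ♙ ♙ ♙ ♙ ♙ ·│2
1│♖ · ♗ ♕ ♔ ♗ · ♖│1
  ─────────────────
  a b c d e f g h

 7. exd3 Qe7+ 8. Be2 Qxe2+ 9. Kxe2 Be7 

  a b c d e f g h
  ─────────────────
8│♜ · ♝ · ♚ · · ♜│8
7│♟ ♟ ♟ ♟ ♝ ♟ ♟ ♟│7
6│· · · ♟ · · · ·│6
5│· · · · · · · ·│5
4│· · · · · · · ♙│4
3│♙ · · ♙ · ♘ · ·│3
2│· ♙ ♙ ♙ ♔ ♙ ♙ ·│2
1│♖ · ♗ ♕ · · · ♖│1
  ─────────────────
  a b c d e f g h

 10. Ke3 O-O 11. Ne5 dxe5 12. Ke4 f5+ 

  a b c d e f g h
  ─────────────────
8│♜ · ♝ · · ♜ ♚ ·│8
7│♟ ♟ ♟ ♟ ♝ · ♟ ♟│7
6│· · · · · · · ·│6
5│· · · · ♟ ♟ · ·│5
4│· · · · ♔ · · ♙│4
3│♙ · · ♙ · · · ·│3
2│· ♙ ♙ ♙ · ♙ ♙ ·│2
1│♖ · ♗ ♕ · · · ♖│1
  ─────────────────
  a b c d e f g h

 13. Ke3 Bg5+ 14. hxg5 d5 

  a b c d e f g h
  ─────────────────
8│♜ · ♝ · · ♜ ♚ ·│8
7│♟ ♟ ♟ · · · ♟ ♟│7
6│· · · · · · · ·│6
5│· · · ♟ ♟ ♟ ♙ ·│5
4│· · · · · · · ·│4
3│♙ · · ♙ ♔ · · ·│3
2│· ♙ ♙ ♙ · ♙ ♙ ·│2
1│♖ · ♗ ♕ · · · ♖│1
  ─────────────────
  a b c d e f g h


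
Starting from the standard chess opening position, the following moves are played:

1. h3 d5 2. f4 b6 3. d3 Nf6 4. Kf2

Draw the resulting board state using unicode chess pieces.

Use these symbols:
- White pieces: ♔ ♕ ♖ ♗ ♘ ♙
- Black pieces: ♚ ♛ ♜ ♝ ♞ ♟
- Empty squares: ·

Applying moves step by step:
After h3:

♜ ♞ ♝ ♛ ♚ ♝ ♞ ♜
♟ ♟ ♟ ♟ ♟ ♟ ♟ ♟
· · · · · · · ·
· · · · · · · ·
· · · · · · · ·
· · · · · · · ♙
♙ ♙ ♙ ♙ ♙ ♙ ♙ ·
♖ ♘ ♗ ♕ ♔ ♗ ♘ ♖


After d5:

♜ ♞ ♝ ♛ ♚ ♝ ♞ ♜
♟ ♟ ♟ · ♟ ♟ ♟ ♟
· · · · · · · ·
· · · ♟ · · · ·
· · · · · · · ·
· · · · · · · ♙
♙ ♙ ♙ ♙ ♙ ♙ ♙ ·
♖ ♘ ♗ ♕ ♔ ♗ ♘ ♖


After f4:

♜ ♞ ♝ ♛ ♚ ♝ ♞ ♜
♟ ♟ ♟ · ♟ ♟ ♟ ♟
· · · · · · · ·
· · · ♟ · · · ·
· · · · · ♙ · ·
· · · · · · · ♙
♙ ♙ ♙ ♙ ♙ · ♙ ·
♖ ♘ ♗ ♕ ♔ ♗ ♘ ♖


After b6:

♜ ♞ ♝ ♛ ♚ ♝ ♞ ♜
♟ · ♟ · ♟ ♟ ♟ ♟
· ♟ · · · · · ·
· · · ♟ · · · ·
· · · · · ♙ · ·
· · · · · · · ♙
♙ ♙ ♙ ♙ ♙ · ♙ ·
♖ ♘ ♗ ♕ ♔ ♗ ♘ ♖


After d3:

♜ ♞ ♝ ♛ ♚ ♝ ♞ ♜
♟ · ♟ · ♟ ♟ ♟ ♟
· ♟ · · · · · ·
· · · ♟ · · · ·
· · · · · ♙ · ·
· · · ♙ · · · ♙
♙ ♙ ♙ · ♙ · ♙ ·
♖ ♘ ♗ ♕ ♔ ♗ ♘ ♖


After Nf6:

♜ ♞ ♝ ♛ ♚ ♝ · ♜
♟ · ♟ · ♟ ♟ ♟ ♟
· ♟ · · · ♞ · ·
· · · ♟ · · · ·
· · · · · ♙ · ·
· · · ♙ · · · ♙
♙ ♙ ♙ · ♙ · ♙ ·
♖ ♘ ♗ ♕ ♔ ♗ ♘ ♖


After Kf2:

♜ ♞ ♝ ♛ ♚ ♝ · ♜
♟ · ♟ · ♟ ♟ ♟ ♟
· ♟ · · · ♞ · ·
· · · ♟ · · · ·
· · · · · ♙ · ·
· · · ♙ · · · ♙
♙ ♙ ♙ · ♙ ♔ ♙ ·
♖ ♘ ♗ ♕ · ♗ ♘ ♖



  a b c d e f g h
  ─────────────────
8│♜ ♞ ♝ ♛ ♚ ♝ · ♜│8
7│♟ · ♟ · ♟ ♟ ♟ ♟│7
6│· ♟ · · · ♞ · ·│6
5│· · · ♟ · · · ·│5
4│· · · · · ♙ · ·│4
3│· · · ♙ · · · ♙│3
2│♙ ♙ ♙ · ♙ ♔ ♙ ·│2
1│♖ ♘ ♗ ♕ · ♗ ♘ ♖│1
  ─────────────────
  a b c d e f g h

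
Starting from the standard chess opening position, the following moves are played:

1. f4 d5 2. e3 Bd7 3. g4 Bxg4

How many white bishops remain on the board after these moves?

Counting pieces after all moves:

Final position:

  a b c d e f g h
  ─────────────────
8│♜ ♞ · ♛ ♚ ♝ ♞ ♜│8
7│♟ ♟ ♟ · ♟ ♟ ♟ ♟│7
6│· · · · · · · ·│6
5│· · · ♟ · · · ·│5
4│· · · · · ♙ ♝ ·│4
3│· · · · ♙ · · ·│3
2│♙ ♙ ♙ ♙ · · · ♙│2
1│♖ ♘ ♗ ♕ ♔ ♗ ♘ ♖│1
  ─────────────────
  a b c d e f g h


2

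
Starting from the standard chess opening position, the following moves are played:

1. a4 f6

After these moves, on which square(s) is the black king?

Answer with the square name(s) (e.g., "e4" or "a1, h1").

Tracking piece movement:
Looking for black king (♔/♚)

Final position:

  a b c d e f g h
  ─────────────────
8│♜ ♞ ♝ ♛ ♚ ♝ ♞ ♜│8
7│♟ ♟ ♟ ♟ ♟ · ♟ ♟│7
6│· · · · · ♟ · ·│6
5│· · · · · · · ·│5
4│♙ · · · · · · ·│4
3│· · · · · · · ·│3
2│· ♙ ♙ ♙ ♙ ♙ ♙ ♙│2
1│♖ ♘ ♗ ♕ ♔ ♗ ♘ ♖│1
  ─────────────────
  a b c d e f g h


e8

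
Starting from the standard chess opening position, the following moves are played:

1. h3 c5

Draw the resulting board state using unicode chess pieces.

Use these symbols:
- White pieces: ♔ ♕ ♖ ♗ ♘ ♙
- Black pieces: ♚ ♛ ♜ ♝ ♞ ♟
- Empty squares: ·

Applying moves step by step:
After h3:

♜ ♞ ♝ ♛ ♚ ♝ ♞ ♜
♟ ♟ ♟ ♟ ♟ ♟ ♟ ♟
· · · · · · · ·
· · · · · · · ·
· · · · · · · ·
· · · · · · · ♙
♙ ♙ ♙ ♙ ♙ ♙ ♙ ·
♖ ♘ ♗ ♕ ♔ ♗ ♘ ♖


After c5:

♜ ♞ ♝ ♛ ♚ ♝ ♞ ♜
♟ ♟ · ♟ ♟ ♟ ♟ ♟
· · · · · · · ·
· · ♟ · · · · ·
· · · · · · · ·
· · · · · · · ♙
♙ ♙ ♙ ♙ ♙ ♙ ♙ ·
♖ ♘ ♗ ♕ ♔ ♗ ♘ ♖



  a b c d e f g h
  ─────────────────
8│♜ ♞ ♝ ♛ ♚ ♝ ♞ ♜│8
7│♟ ♟ · ♟ ♟ ♟ ♟ ♟│7
6│· · · · · · · ·│6
5│· · ♟ · · · · ·│5
4│· · · · · · · ·│4
3│· · · · · · · ♙│3
2│♙ ♙ ♙ ♙ ♙ ♙ ♙ ·│2
1│♖ ♘ ♗ ♕ ♔ ♗ ♘ ♖│1
  ─────────────────
  a b c d e f g h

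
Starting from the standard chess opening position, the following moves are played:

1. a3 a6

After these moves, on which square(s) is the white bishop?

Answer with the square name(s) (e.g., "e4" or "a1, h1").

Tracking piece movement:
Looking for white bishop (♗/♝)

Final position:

  a b c d e f g h
  ─────────────────
8│♜ ♞ ♝ ♛ ♚ ♝ ♞ ♜│8
7│· ♟ ♟ ♟ ♟ ♟ ♟ ♟│7
6│♟ · · · · · · ·│6
5│· · · · · · · ·│5
4│· · · · · · · ·│4
3│♙ · · · · · · ·│3
2│· ♙ ♙ ♙ ♙ ♙ ♙ ♙│2
1│♖ ♘ ♗ ♕ ♔ ♗ ♘ ♖│1
  ─────────────────
  a b c d e f g h


c1, f1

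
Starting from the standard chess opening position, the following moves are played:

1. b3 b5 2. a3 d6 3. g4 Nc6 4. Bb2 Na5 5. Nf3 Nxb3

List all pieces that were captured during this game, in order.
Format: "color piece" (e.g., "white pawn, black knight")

Tracking captures:
  Nxb3: captured white pawn

white pawn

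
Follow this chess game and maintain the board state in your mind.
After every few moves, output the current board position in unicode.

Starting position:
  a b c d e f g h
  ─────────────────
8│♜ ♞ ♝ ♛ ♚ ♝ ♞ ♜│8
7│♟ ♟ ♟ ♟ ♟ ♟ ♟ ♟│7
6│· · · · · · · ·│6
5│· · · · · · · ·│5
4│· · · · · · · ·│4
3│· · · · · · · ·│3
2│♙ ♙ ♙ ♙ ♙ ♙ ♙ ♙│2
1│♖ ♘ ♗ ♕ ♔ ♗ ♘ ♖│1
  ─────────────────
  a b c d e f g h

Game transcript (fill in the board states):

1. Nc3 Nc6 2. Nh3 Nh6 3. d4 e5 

  a b c d e f g h
  ─────────────────
8│♜ · ♝ ♛ ♚ ♝ · ♜│8
7│♟ ♟ ♟ ♟ · ♟ ♟ ♟│7
6│· · ♞ · · · · ♞│6
5│· · · · ♟ · · ·│5
4│· · · ♙ · · · ·│4
3│· · ♘ · · · · ♘│3
2│♙ ♙ ♙ · ♙ ♙ ♙ ♙│2
1│♖ · ♗ ♕ ♔ ♗ · ♖│1
  ─────────────────
  a b c d e f g h

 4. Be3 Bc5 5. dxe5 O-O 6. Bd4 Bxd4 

  a b c d e f g h
  ─────────────────
8│♜ · ♝ ♛ · ♜ ♚ ·│8
7│♟ ♟ ♟ ♟ · ♟ ♟ ♟│7
6│· · ♞ · · · · ♞│6
5│· · · · ♙ · · ·│5
4│· · · ♝ · · · ·│4
3│· · ♘ · · · · ♘│3
2│♙ ♙ ♙ · ♙ ♙ ♙ ♙│2
1│♖ · · ♕ ♔ ♗ · ♖│1
  ─────────────────
  a b c d e f g h

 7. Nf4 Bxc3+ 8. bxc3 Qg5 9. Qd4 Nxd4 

  a b c d e f g h
  ─────────────────
8│♜ · ♝ · · ♜ ♚ ·│8
7│♟ ♟ ♟ ♟ · ♟ ♟ ♟│7
6│· · · · · · · ♞│6
5│· · · · ♙ · ♛ ·│5
4│· · · ♞ · ♘ · ·│4
3│· · ♙ · · · · ·│3
2│♙ · ♙ · ♙ ♙ ♙ ♙│2
1│♖ · · · ♔ ♗ · ♖│1
  ─────────────────
  a b c d e f g h

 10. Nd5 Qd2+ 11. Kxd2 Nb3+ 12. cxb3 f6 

  a b c d e f g h
  ─────────────────
8│♜ · ♝ · · ♜ ♚ ·│8
7│♟ ♟ ♟ ♟ · · ♟ ♟│7
6│· · · · · ♟ · ♞│6
5│· · · ♘ ♙ · · ·│5
4│· · · · · · · ·│4
3│· ♙ ♙ · · · · ·│3
2│♙ · · ♔ ♙ ♙ ♙ ♙│2
1│♖ · · · · ♗ · ♖│1
  ─────────────────
  a b c d e f g h

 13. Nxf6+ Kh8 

  a b c d e f g h
  ─────────────────
8│♜ · ♝ · · ♜ · ♚│8
7│♟ ♟ ♟ ♟ · · ♟ ♟│7
6│· · · · · ♘ · ♞│6
5│· · · · ♙ · · ·│5
4│· · · · · · · ·│4
3│· ♙ ♙ · · · · ·│3
2│♙ · · ♔ ♙ ♙ ♙ ♙│2
1│♖ · · · · ♗ · ♖│1
  ─────────────────
  a b c d e f g h


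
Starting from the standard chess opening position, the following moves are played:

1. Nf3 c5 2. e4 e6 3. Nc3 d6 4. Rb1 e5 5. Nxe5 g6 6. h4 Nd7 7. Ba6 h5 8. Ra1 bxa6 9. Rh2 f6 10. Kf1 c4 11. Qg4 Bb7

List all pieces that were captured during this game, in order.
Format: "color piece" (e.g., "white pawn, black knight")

Tracking captures:
  Nxe5: captured black pawn
  bxa6: captured white bishop

black pawn, white bishop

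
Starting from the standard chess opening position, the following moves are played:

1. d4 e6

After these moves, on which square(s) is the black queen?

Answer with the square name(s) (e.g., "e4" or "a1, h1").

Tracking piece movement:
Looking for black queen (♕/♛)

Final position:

  a b c d e f g h
  ─────────────────
8│♜ ♞ ♝ ♛ ♚ ♝ ♞ ♜│8
7│♟ ♟ ♟ ♟ · ♟ ♟ ♟│7
6│· · · · ♟ · · ·│6
5│· · · · · · · ·│5
4│· · · ♙ · · · ·│4
3│· · · · · · · ·│3
2│♙ ♙ ♙ · ♙ ♙ ♙ ♙│2
1│♖ ♘ ♗ ♕ ♔ ♗ ♘ ♖│1
  ─────────────────
  a b c d e f g h


d8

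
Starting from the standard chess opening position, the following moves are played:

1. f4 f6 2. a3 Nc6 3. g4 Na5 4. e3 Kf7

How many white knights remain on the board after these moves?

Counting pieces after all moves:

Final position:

  a b c d e f g h
  ─────────────────
8│♜ · ♝ ♛ · ♝ ♞ ♜│8
7│♟ ♟ ♟ ♟ ♟ ♚ ♟ ♟│7
6│· · · · · ♟ · ·│6
5│♞ · · · · · · ·│5
4│· · · · · ♙ ♙ ·│4
3│♙ · · · ♙ · · ·│3
2│· ♙ ♙ ♙ · · · ♙│2
1│♖ ♘ ♗ ♕ ♔ ♗ ♘ ♖│1
  ─────────────────
  a b c d e f g h


2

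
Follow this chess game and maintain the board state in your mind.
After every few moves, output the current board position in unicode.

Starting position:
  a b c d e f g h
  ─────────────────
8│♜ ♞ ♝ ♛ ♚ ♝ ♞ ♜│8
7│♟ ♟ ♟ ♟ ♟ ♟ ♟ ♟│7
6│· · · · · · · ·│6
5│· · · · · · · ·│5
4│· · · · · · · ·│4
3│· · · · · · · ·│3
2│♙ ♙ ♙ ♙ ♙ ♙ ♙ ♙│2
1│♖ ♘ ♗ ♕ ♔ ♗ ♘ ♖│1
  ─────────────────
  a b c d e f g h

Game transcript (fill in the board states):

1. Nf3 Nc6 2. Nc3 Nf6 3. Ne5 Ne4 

  a b c d e f g h
  ─────────────────
8│♜ · ♝ ♛ ♚ ♝ · ♜│8
7│♟ ♟ ♟ ♟ ♟ ♟ ♟ ♟│7
6│· · ♞ · · · · ·│6
5│· · · · ♘ · · ·│5
4│· · · · ♞ · · ·│4
3│· · ♘ · · · · ·│3
2│♙ ♙ ♙ ♙ ♙ ♙ ♙ ♙│2
1│♖ · ♗ ♕ ♔ ♗ · ♖│1
  ─────────────────
  a b c d e f g h

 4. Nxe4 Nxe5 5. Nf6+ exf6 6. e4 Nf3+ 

  a b c d e f g h
  ─────────────────
8│♜ · ♝ ♛ ♚ ♝ · ♜│8
7│♟ ♟ ♟ ♟ · ♟ ♟ ♟│7
6│· · · · · ♟ · ·│6
5│· · · · · · · ·│5
4│· · · · ♙ · · ·│4
3│· · · · · ♞ · ·│3
2│♙ ♙ ♙ ♙ · ♙ ♙ ♙│2
1│♖ · ♗ ♕ ♔ ♗ · ♖│1
  ─────────────────
  a b c d e f g h

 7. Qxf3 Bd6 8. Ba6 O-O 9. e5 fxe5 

  a b c d e f g h
  ─────────────────
8│♜ · ♝ ♛ · ♜ ♚ ·│8
7│♟ ♟ ♟ ♟ · ♟ ♟ ♟│7
6│♗ · · ♝ · · · ·│6
5│· · · · ♟ · · ·│5
4│· · · · · · · ·│4
3│· · · · · ♕ · ·│3
2│♙ ♙ ♙ ♙ · ♙ ♙ ♙│2
1│♖ · ♗ · ♔ · · ♖│1
  ─────────────────
  a b c d e f g h

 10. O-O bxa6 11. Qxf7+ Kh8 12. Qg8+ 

  a b c d e f g h
  ─────────────────
8│♜ · ♝ ♛ · ♜ ♕ ♚│8
7│♟ · ♟ ♟ · · ♟ ♟│7
6│♟ · · ♝ · · · ·│6
5│· · · · ♟ · · ·│5
4│· · · · · · · ·│4
3│· · · · · · · ·│3
2│♙ ♙ ♙ ♙ · ♙ ♙ ♙│2
1│♖ · ♗ · · ♖ ♔ ·│1
  ─────────────────
  a b c d e f g h


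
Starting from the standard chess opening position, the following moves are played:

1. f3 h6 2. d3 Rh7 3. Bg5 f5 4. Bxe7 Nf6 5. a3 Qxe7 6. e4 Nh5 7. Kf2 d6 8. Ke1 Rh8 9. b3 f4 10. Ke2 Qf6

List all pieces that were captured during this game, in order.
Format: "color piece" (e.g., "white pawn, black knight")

Tracking captures:
  Bxe7: captured black pawn
  Qxe7: captured white bishop

black pawn, white bishop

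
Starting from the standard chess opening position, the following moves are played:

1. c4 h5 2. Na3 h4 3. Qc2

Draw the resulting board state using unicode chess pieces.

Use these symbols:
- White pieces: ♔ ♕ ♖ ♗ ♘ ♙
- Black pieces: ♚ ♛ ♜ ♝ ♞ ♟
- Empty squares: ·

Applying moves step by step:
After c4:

♜ ♞ ♝ ♛ ♚ ♝ ♞ ♜
♟ ♟ ♟ ♟ ♟ ♟ ♟ ♟
· · · · · · · ·
· · · · · · · ·
· · ♙ · · · · ·
· · · · · · · ·
♙ ♙ · ♙ ♙ ♙ ♙ ♙
♖ ♘ ♗ ♕ ♔ ♗ ♘ ♖


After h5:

♜ ♞ ♝ ♛ ♚ ♝ ♞ ♜
♟ ♟ ♟ ♟ ♟ ♟ ♟ ·
· · · · · · · ·
· · · · · · · ♟
· · ♙ · · · · ·
· · · · · · · ·
♙ ♙ · ♙ ♙ ♙ ♙ ♙
♖ ♘ ♗ ♕ ♔ ♗ ♘ ♖


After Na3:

♜ ♞ ♝ ♛ ♚ ♝ ♞ ♜
♟ ♟ ♟ ♟ ♟ ♟ ♟ ·
· · · · · · · ·
· · · · · · · ♟
· · ♙ · · · · ·
♘ · · · · · · ·
♙ ♙ · ♙ ♙ ♙ ♙ ♙
♖ · ♗ ♕ ♔ ♗ ♘ ♖


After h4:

♜ ♞ ♝ ♛ ♚ ♝ ♞ ♜
♟ ♟ ♟ ♟ ♟ ♟ ♟ ·
· · · · · · · ·
· · · · · · · ·
· · ♙ · · · · ♟
♘ · · · · · · ·
♙ ♙ · ♙ ♙ ♙ ♙ ♙
♖ · ♗ ♕ ♔ ♗ ♘ ♖


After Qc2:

♜ ♞ ♝ ♛ ♚ ♝ ♞ ♜
♟ ♟ ♟ ♟ ♟ ♟ ♟ ·
· · · · · · · ·
· · · · · · · ·
· · ♙ · · · · ♟
♘ · · · · · · ·
♙ ♙ ♕ ♙ ♙ ♙ ♙ ♙
♖ · ♗ · ♔ ♗ ♘ ♖



  a b c d e f g h
  ─────────────────
8│♜ ♞ ♝ ♛ ♚ ♝ ♞ ♜│8
7│♟ ♟ ♟ ♟ ♟ ♟ ♟ ·│7
6│· · · · · · · ·│6
5│· · · · · · · ·│5
4│· · ♙ · · · · ♟│4
3│♘ · · · · · · ·│3
2│♙ ♙ ♕ ♙ ♙ ♙ ♙ ♙│2
1│♖ · ♗ · ♔ ♗ ♘ ♖│1
  ─────────────────
  a b c d e f g h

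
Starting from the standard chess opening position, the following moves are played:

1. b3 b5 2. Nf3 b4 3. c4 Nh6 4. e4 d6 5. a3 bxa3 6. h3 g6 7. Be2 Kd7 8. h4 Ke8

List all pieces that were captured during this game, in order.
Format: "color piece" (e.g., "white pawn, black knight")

Tracking captures:
  bxa3: captured white pawn

white pawn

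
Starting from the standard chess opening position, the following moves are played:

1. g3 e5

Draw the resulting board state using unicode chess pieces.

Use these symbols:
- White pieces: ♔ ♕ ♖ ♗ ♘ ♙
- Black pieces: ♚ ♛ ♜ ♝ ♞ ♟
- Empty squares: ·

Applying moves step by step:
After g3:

♜ ♞ ♝ ♛ ♚ ♝ ♞ ♜
♟ ♟ ♟ ♟ ♟ ♟ ♟ ♟
· · · · · · · ·
· · · · · · · ·
· · · · · · · ·
· · · · · · ♙ ·
♙ ♙ ♙ ♙ ♙ ♙ · ♙
♖ ♘ ♗ ♕ ♔ ♗ ♘ ♖


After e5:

♜ ♞ ♝ ♛ ♚ ♝ ♞ ♜
♟ ♟ ♟ ♟ · ♟ ♟ ♟
· · · · · · · ·
· · · · ♟ · · ·
· · · · · · · ·
· · · · · · ♙ ·
♙ ♙ ♙ ♙ ♙ ♙ · ♙
♖ ♘ ♗ ♕ ♔ ♗ ♘ ♖



  a b c d e f g h
  ─────────────────
8│♜ ♞ ♝ ♛ ♚ ♝ ♞ ♜│8
7│♟ ♟ ♟ ♟ · ♟ ♟ ♟│7
6│· · · · · · · ·│6
5│· · · · ♟ · · ·│5
4│· · · · · · · ·│4
3│· · · · · · ♙ ·│3
2│♙ ♙ ♙ ♙ ♙ ♙ · ♙│2
1│♖ ♘ ♗ ♕ ♔ ♗ ♘ ♖│1
  ─────────────────
  a b c d e f g h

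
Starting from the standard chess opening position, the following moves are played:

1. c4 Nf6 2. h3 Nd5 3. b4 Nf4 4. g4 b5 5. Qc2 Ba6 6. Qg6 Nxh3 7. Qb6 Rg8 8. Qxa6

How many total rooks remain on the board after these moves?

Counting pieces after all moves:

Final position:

  a b c d e f g h
  ─────────────────
8│♜ ♞ · ♛ ♚ ♝ ♜ ·│8
7│♟ · ♟ ♟ ♟ ♟ ♟ ♟│7
6│♕ · · · · · · ·│6
5│· ♟ · · · · · ·│5
4│· ♙ ♙ · · · ♙ ·│4
3│· · · · · · · ♞│3
2│♙ · · ♙ ♙ ♙ · ·│2
1│♖ ♘ ♗ · ♔ ♗ ♘ ♖│1
  ─────────────────
  a b c d e f g h


4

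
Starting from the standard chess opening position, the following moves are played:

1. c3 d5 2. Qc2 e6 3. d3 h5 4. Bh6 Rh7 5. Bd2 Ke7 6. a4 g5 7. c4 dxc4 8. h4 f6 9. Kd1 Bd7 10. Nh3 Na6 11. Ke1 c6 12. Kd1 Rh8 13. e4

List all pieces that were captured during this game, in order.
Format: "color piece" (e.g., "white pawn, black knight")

Tracking captures:
  dxc4: captured white pawn

white pawn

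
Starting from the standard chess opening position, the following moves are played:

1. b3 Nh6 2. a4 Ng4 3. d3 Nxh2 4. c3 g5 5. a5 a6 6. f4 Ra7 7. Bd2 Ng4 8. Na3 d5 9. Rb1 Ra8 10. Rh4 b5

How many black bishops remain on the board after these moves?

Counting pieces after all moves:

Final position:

  a b c d e f g h
  ─────────────────
8│♜ ♞ ♝ ♛ ♚ ♝ · ♜│8
7│· · ♟ · ♟ ♟ · ♟│7
6│♟ · · · · · · ·│6
5│♙ ♟ · ♟ · · ♟ ·│5
4│· · · · · ♙ ♞ ♖│4
3│♘ ♙ ♙ ♙ · · · ·│3
2│· · · ♗ ♙ · ♙ ·│2
1│· ♖ · ♕ ♔ ♗ ♘ ·│1
  ─────────────────
  a b c d e f g h


2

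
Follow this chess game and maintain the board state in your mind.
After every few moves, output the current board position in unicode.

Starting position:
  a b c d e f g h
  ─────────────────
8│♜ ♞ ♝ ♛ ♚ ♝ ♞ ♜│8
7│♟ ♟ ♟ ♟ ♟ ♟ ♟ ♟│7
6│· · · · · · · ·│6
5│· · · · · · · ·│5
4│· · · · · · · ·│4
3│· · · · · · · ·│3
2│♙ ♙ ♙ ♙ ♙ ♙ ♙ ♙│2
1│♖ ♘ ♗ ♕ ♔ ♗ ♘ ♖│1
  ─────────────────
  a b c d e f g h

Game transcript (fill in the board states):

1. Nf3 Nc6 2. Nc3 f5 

  a b c d e f g h
  ─────────────────
8│♜ · ♝ ♛ ♚ ♝ ♞ ♜│8
7│♟ ♟ ♟ ♟ ♟ · ♟ ♟│7
6│· · ♞ · · · · ·│6
5│· · · · · ♟ · ·│5
4│· · · · · · · ·│4
3│· · ♘ · · ♘ · ·│3
2│♙ ♙ ♙ ♙ ♙ ♙ ♙ ♙│2
1│♖ · ♗ ♕ ♔ ♗ · ♖│1
  ─────────────────
  a b c d e f g h

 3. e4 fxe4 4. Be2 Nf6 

  a b c d e f g h
  ─────────────────
8│♜ · ♝ ♛ ♚ ♝ · ♜│8
7│♟ ♟ ♟ ♟ ♟ · ♟ ♟│7
6│· · ♞ · · ♞ · ·│6
5│· · · · · · · ·│5
4│· · · · ♟ · · ·│4
3│· · ♘ · · ♘ · ·│3
2│♙ ♙ ♙ ♙ ♗ ♙ ♙ ♙│2
1│♖ · ♗ ♕ ♔ · · ♖│1
  ─────────────────
  a b c d e f g h

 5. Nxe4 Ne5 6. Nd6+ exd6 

  a b c d e f g h
  ─────────────────
8│♜ · ♝ ♛ ♚ ♝ · ♜│8
7│♟ ♟ ♟ ♟ · · ♟ ♟│7
6│· · · ♟ · ♞ · ·│6
5│· · · · ♞ · · ·│5
4│· · · · · · · ·│4
3│· · · · · ♘ · ·│3
2│♙ ♙ ♙ ♙ ♗ ♙ ♙ ♙│2
1│♖ · ♗ ♕ ♔ · · ♖│1
  ─────────────────
  a b c d e f g h



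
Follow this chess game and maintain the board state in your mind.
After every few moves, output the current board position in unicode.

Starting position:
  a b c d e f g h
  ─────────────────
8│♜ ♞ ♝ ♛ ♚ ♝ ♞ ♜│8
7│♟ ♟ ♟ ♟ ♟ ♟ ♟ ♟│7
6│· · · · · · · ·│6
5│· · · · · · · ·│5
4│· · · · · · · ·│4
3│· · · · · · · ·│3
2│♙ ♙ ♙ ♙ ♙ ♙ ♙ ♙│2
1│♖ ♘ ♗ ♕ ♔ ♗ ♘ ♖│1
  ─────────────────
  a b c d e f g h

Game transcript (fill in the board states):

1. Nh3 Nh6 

  a b c d e f g h
  ─────────────────
8│♜ ♞ ♝ ♛ ♚ ♝ · ♜│8
7│♟ ♟ ♟ ♟ ♟ ♟ ♟ ♟│7
6│· · · · · · · ♞│6
5│· · · · · · · ·│5
4│· · · · · · · ·│4
3│· · · · · · · ♘│3
2│♙ ♙ ♙ ♙ ♙ ♙ ♙ ♙│2
1│♖ ♘ ♗ ♕ ♔ ♗ · ♖│1
  ─────────────────
  a b c d e f g h

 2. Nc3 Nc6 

  a b c d e f g h
  ─────────────────
8│♜ · ♝ ♛ ♚ ♝ · ♜│8
7│♟ ♟ ♟ ♟ ♟ ♟ ♟ ♟│7
6│· · ♞ · · · · ♞│6
5│· · · · · · · ·│5
4│· · · · · · · ·│4
3│· · ♘ · · · · ♘│3
2│♙ ♙ ♙ ♙ ♙ ♙ ♙ ♙│2
1│♖ · ♗ ♕ ♔ ♗ · ♖│1
  ─────────────────
  a b c d e f g h

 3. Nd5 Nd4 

  a b c d e f g h
  ─────────────────
8│♜ · ♝ ♛ ♚ ♝ · ♜│8
7│♟ ♟ ♟ ♟ ♟ ♟ ♟ ♟│7
6│· · · · · · · ♞│6
5│· · · ♘ · · · ·│5
4│· · · ♞ · · · ·│4
3│· · · · · · · ♘│3
2│♙ ♙ ♙ ♙ ♙ ♙ ♙ ♙│2
1│♖ · ♗ ♕ ♔ ♗ · ♖│1
  ─────────────────
  a b c d e f g h

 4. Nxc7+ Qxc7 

  a b c d e f g h
  ─────────────────
8│♜ · ♝ · ♚ ♝ · ♜│8
7│♟ ♟ ♛ ♟ ♟ ♟ ♟ ♟│7
6│· · · · · · · ♞│6
5│· · · · · · · ·│5
4│· · · ♞ · · · ·│4
3│· · · · · · · ♘│3
2│♙ ♙ ♙ ♙ ♙ ♙ ♙ ♙│2
1│♖ · ♗ ♕ ♔ ♗ · ♖│1
  ─────────────────
  a b c d e f g h



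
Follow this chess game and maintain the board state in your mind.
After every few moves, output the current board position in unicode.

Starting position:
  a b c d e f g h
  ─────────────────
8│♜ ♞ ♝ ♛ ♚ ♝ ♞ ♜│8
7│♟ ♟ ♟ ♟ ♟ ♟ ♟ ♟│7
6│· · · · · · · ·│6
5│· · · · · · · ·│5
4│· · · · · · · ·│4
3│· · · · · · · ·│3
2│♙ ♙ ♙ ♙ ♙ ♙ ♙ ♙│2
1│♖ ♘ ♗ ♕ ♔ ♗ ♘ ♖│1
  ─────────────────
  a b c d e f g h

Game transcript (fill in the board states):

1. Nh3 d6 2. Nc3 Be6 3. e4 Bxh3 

  a b c d e f g h
  ─────────────────
8│♜ ♞ · ♛ ♚ ♝ ♞ ♜│8
7│♟ ♟ ♟ · ♟ ♟ ♟ ♟│7
6│· · · ♟ · · · ·│6
5│· · · · · · · ·│5
4│· · · · ♙ · · ·│4
3│· · ♘ · · · · ♝│3
2│♙ ♙ ♙ ♙ · ♙ ♙ ♙│2
1│♖ · ♗ ♕ ♔ ♗ · ♖│1
  ─────────────────
  a b c d e f g h

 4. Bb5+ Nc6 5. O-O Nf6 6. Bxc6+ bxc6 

  a b c d e f g h
  ─────────────────
8│♜ · · ♛ ♚ ♝ · ♜│8
7│♟ · ♟ · ♟ ♟ ♟ ♟│7
6│· · ♟ ♟ · ♞ · ·│6
5│· · · · · · · ·│5
4│· · · · ♙ · · ·│4
3│· · ♘ · · · · ♝│3
2│♙ ♙ ♙ ♙ · ♙ ♙ ♙│2
1│♖ · ♗ ♕ · ♖ ♔ ·│1
  ─────────────────
  a b c d e f g h

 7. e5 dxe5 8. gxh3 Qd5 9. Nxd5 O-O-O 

  a b c d e f g h
  ─────────────────
8│· · ♚ ♜ · ♝ · ♜│8
7│♟ · ♟ · ♟ ♟ ♟ ♟│7
6│· · ♟ · · ♞ · ·│6
5│· · · ♘ ♟ · · ·│5
4│· · · · · · · ·│4
3│· · · · · · · ♙│3
2│♙ ♙ ♙ ♙ · ♙ · ♙│2
1│♖ · ♗ ♕ · ♖ ♔ ·│1
  ─────────────────
  a b c d e f g h

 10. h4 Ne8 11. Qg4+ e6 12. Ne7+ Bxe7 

  a b c d e f g h
  ─────────────────
8│· · ♚ ♜ ♞ · · ♜│8
7│♟ · ♟ · ♝ ♟ ♟ ♟│7
6│· · ♟ · ♟ · · ·│6
5│· · · · ♟ · · ·│5
4│· · · · · · ♕ ♙│4
3│· · · · · · · ·│3
2│♙ ♙ ♙ ♙ · ♙ · ♙│2
1│♖ · ♗ · · ♖ ♔ ·│1
  ─────────────────
  a b c d e f g h

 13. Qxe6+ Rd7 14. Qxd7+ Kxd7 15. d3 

  a b c d e f g h
  ─────────────────
8│· · · · ♞ · · ♜│8
7│♟ · ♟ ♚ ♝ ♟ ♟ ♟│7
6│· · ♟ · · · · ·│6
5│· · · · ♟ · · ·│5
4│· · · · · · · ♙│4
3│· · · ♙ · · · ·│3
2│♙ ♙ ♙ · · ♙ · ♙│2
1│♖ · ♗ · · ♖ ♔ ·│1
  ─────────────────
  a b c d e f g h
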